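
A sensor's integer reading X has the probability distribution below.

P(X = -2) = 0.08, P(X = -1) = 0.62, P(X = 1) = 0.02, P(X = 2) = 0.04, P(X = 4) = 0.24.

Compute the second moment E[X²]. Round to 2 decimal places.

E[X²] = (-2)²(0.08) + (-1)²(0.62) + (1)²(0.02) + (2)²(0.04) + (4)²(0.24) = 4.96

4.96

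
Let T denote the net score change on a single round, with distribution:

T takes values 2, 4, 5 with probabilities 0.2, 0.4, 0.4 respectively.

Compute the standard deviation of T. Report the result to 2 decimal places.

E[T] = (2)(0.2) + (4)(0.4) + (5)(0.4) = 4
E[T²] = (2)²(0.2) + (4)²(0.4) + (5)²(0.4) = 17.2
Var(T) = E[T²] − (E[T])² = 17.2 − (4)² = 1.2
σ(T) = √1.2 ≈ 1.10

1.10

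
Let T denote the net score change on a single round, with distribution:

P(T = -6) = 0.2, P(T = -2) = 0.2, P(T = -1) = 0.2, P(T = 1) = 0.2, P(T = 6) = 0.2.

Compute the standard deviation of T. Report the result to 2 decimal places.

E[T] = (-6)(0.2) + (-2)(0.2) + (-1)(0.2) + (1)(0.2) + (6)(0.2) = -0.4
E[T²] = (-6)²(0.2) + (-2)²(0.2) + (-1)²(0.2) + (1)²(0.2) + (6)²(0.2) = 15.6
Var(T) = E[T²] − (E[T])² = 15.6 − (-0.4)² = 15.44
SD(T) = √15.44 ≈ 3.93

3.93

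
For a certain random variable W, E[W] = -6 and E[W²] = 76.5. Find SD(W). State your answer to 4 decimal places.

V(W) = 76.5 − (-6)² = 40.5
SD(W) = √40.5 ≈ 6.3640

6.3640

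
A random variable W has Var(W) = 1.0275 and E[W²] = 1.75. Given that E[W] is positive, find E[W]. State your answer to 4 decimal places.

(E[W])² = E[W²] − Var(W) = 1.75 − 1.0275 = 0.7225
E[W] = √0.7225 = 0.85

0.8500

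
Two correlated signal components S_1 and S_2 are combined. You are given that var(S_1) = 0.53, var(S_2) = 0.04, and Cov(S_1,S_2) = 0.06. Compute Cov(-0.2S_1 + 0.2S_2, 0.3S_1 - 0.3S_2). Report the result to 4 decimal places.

Cov(-0.2S_1 + 0.2S_2, 0.3S_1 - 0.3S_2) = (-0.2)(0.3)var(S_1) + (0.2)(-0.3)var(S_2) + [(-0.2)(-0.3) + (0.2)(0.3)]Cov(S_1,S_2)
= -0.06·0.53 + -0.06·0.04 + 0.12·0.06 = -0.027

-0.0270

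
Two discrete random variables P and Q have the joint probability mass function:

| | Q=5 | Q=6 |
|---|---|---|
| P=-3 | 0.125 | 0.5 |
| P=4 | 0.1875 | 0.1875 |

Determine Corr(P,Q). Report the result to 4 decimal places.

E[P] = -0.375,  E[Q] = 5.6875
E[PQ] = -2.625
cov(P,Q) = E[PQ] − E[P]E[Q] = -2.625 − (-0.375)(5.6875) = -0.4921875
V(P) = 11.484375,  V(Q) = 0.21484375
ρ = -0.4921875 / √(11.484375·0.21484375) ≈ -0.3133

-0.3133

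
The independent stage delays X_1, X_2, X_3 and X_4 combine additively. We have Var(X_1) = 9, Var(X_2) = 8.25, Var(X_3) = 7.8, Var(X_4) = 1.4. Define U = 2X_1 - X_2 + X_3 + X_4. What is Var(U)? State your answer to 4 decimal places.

By independence, Var(U) = (2)²Var(X_1) + (-1)²Var(X_2) + (1)²Var(X_3) + (1)²Var(X_4)
= (2)²·9 + (-1)²·8.25 + (1)²·7.8 + (1)²·1.4 = 53.45

53.4500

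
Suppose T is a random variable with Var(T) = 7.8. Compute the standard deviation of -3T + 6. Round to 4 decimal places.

8.3785

Var(-3T + 6) = (-3)²·7.8 = 70.2
SD(-3T + 6) = √70.2 ≈ 8.3785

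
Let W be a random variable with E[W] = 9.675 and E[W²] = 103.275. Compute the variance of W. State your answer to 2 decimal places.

9.67

Var(W) = 103.275 − (9.675)² = 9.669375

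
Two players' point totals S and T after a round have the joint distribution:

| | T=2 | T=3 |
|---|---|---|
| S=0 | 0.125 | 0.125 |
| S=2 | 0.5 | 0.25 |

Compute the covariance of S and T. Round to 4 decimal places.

-0.0625

E[S] = 1.5,  E[T] = 2.375
E[ST] = 3.5
Cov(S,T) = E[ST] − E[S]E[T] = 3.5 − (1.5)(2.375) = -0.0625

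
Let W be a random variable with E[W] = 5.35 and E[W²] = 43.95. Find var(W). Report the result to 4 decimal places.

15.3275

var(W) = 43.95 − (5.35)² = 15.3275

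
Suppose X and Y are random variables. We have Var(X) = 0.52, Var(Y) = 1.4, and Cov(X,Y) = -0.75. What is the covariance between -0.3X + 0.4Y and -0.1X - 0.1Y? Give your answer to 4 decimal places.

-0.0329

Cov(-0.3X + 0.4Y, -0.1X - 0.1Y) = (-0.3)(-0.1)Var(X) + (0.4)(-0.1)Var(Y) + [(-0.3)(-0.1) + (0.4)(-0.1)]Cov(X,Y)
= 0.03·0.52 + -0.04·1.4 + -0.01·-0.75 = -0.0329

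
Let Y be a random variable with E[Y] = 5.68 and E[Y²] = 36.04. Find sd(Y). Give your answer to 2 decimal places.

1.94

V(Y) = 36.04 − (5.68)² = 3.7776
sd(Y) = √3.7776 ≈ 1.94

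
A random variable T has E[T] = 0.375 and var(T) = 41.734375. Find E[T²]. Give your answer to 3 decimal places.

E[T²] = var(T) + (E[T])² = 41.734375 + (0.375)² = 41.875

41.875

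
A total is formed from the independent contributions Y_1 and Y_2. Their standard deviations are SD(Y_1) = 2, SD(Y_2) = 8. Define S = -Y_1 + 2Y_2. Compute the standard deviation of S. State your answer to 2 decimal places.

16.12

var(Y_1) = 4, var(Y_2) = 64
By independence, var(S) = (-1)²var(Y_1) + (2)²var(Y_2)
= (-1)²·4 + (2)²·64 = 260
SD(S) = √260 ≈ 16.12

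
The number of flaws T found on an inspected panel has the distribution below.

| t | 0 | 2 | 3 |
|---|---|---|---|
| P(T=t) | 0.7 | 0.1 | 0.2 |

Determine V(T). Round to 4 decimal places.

1.5600

E[T] = (0)(0.7) + (2)(0.1) + (3)(0.2) = 0.8
E[T²] = (0)²(0.7) + (2)²(0.1) + (3)²(0.2) = 2.2
V(T) = E[T²] − (E[T])² = 2.2 − (0.8)² = 1.56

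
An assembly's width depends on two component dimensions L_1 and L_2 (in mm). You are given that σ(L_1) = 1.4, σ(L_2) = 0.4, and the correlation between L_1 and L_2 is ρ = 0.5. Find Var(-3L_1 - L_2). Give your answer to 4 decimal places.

Var(L_1) = (1.4)² = 1.96;  Var(L_2) = (0.4)² = 0.16
Cov(L_1,L_2) = ρ·σ(L_1)·σ(L_2) = 0.5·1.4·0.4 = 0.28
Var(-3L_1 - L_2) = (-3)²·Var(L_1) + (-1)²·Var(L_2) + 2·(-3)·(-1)·Cov(L_1,L_2)
= 9·1.96 + 1·0.16 + 6·0.28 = 19.48

19.4800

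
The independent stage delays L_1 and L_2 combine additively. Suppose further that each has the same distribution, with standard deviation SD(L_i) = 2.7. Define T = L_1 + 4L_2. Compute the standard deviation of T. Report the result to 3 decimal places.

Var(L_i) = (2.7)² = 7.29
By independence, Var(T) = (1)²Var(L_1) + (4)²Var(L_2)
= (1)²·7.29 + (4)²·7.29 = 123.93
SD(T) = √123.93 ≈ 11.132

11.132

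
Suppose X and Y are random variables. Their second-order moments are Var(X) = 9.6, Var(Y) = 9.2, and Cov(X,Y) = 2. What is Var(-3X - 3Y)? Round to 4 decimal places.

Var(-3X - 3Y) = (-3)²·Var(X) + (-3)²·Var(Y) + 2·(-3)·(-3)·Cov(X,Y)
= 9·9.6 + 9·9.2 + 18·2 = 205.2

205.2000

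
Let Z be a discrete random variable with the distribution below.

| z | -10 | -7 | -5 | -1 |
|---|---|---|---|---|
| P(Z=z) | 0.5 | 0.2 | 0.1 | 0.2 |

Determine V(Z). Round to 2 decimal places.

E[Z] = (-10)(0.5) + (-7)(0.2) + (-5)(0.1) + (-1)(0.2) = -7.1
E[Z²] = (-10)²(0.5) + (-7)²(0.2) + (-5)²(0.1) + (-1)²(0.2) = 62.5
V(Z) = E[Z²] − (E[Z])² = 62.5 − (-7.1)² = 12.09

12.09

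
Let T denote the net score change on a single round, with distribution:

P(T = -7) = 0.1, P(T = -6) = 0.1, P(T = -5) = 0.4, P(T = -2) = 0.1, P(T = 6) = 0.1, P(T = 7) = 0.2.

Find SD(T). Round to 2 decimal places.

E[T] = (-7)(0.1) + (-6)(0.1) + (-5)(0.4) + (-2)(0.1) + (6)(0.1) + (7)(0.2) = -1.5
E[T²] = (-7)²(0.1) + (-6)²(0.1) + (-5)²(0.4) + (-2)²(0.1) + (6)²(0.1) + (7)²(0.2) = 32.3
Var(T) = E[T²] − (E[T])² = 32.3 − (-1.5)² = 30.05
SD(T) = √30.05 ≈ 5.48

5.48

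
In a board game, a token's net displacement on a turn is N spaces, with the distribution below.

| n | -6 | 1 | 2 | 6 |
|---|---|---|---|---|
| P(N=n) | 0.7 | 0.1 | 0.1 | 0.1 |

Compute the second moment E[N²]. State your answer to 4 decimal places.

29.3000

E[N²] = (-6)²(0.7) + (1)²(0.1) + (2)²(0.1) + (6)²(0.1) = 29.3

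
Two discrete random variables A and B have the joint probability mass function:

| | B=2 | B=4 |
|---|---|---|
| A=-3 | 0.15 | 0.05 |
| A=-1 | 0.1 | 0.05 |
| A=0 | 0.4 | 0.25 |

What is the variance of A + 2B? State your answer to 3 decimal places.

5.528

E[A] = -0.75,  E[B] = 2.7,  E[AB] = -1.9
Var(A) = 1.95 − (-0.75)² = 1.3875;  Var(B) = 8.2 − (2.7)² = 0.91
Cov(A,B) = -1.9 − (-0.75)(2.7) = 0.125
Var(A + 2B) = (1)²·1.3875 + (2)²·0.91 + 2·(1)·(2)·0.125 = 5.5275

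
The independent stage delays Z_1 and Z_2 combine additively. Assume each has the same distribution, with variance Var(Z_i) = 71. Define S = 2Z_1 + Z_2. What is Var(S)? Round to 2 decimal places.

By independence, Var(S) = (2)²Var(Z_1) + (1)²Var(Z_2)
= (2)²·71 + (1)²·71 = 355

355.00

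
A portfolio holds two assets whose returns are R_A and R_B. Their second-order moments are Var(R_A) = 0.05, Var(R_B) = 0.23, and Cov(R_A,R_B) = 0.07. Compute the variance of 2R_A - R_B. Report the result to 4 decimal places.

Var(2R_A - R_B) = (2)²·Var(R_A) + (-1)²·Var(R_B) + 2·(2)·(-1)·Cov(R_A,R_B)
= 4·0.05 + 1·0.23 + -4·0.07 = 0.15

0.1500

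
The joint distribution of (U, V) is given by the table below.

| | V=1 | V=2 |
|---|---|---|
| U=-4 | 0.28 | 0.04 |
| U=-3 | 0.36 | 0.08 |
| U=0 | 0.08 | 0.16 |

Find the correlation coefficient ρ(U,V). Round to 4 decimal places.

0.4796

E[U] = -2.6,  E[V] = 1.28
E[UV] = -3
Cov(U,V) = E[UV] − E[U]E[V] = -3 − (-2.6)(1.28) = 0.328
Var(U) = 2.32,  Var(V) = 0.2016
ρ = 0.328 / √(2.32·0.2016) ≈ 0.4796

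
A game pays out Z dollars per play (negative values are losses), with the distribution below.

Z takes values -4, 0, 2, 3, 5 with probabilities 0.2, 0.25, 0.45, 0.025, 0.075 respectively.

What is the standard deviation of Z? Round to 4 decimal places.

E[Z] = (-4)(0.2) + (0)(0.25) + (2)(0.45) + (3)(0.025) + (5)(0.075) = 0.55
E[Z²] = (-4)²(0.2) + (0)²(0.25) + (2)²(0.45) + (3)²(0.025) + (5)²(0.075) = 7.1
Var(Z) = E[Z²] − (E[Z])² = 7.1 − (0.55)² = 6.7975
SD(Z) = √6.7975 ≈ 2.6072

2.6072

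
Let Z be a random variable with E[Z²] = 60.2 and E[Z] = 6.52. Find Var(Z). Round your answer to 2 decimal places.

Var(Z) = 60.2 − (6.52)² = 17.6896

17.69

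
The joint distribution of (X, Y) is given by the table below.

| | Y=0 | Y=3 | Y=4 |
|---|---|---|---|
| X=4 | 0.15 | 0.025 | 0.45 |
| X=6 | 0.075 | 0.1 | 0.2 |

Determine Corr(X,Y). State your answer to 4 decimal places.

E[X] = 4.75,  E[Y] = 2.975
E[XY] = 14.1
Cov(X,Y) = E[XY] − E[X]E[Y] = 14.1 − (4.75)(2.975) = -0.03125
V(X) = 0.9375,  V(Y) = 2.674375
ρ = -0.03125 / √(0.9375·2.674375) ≈ -0.0197

-0.0197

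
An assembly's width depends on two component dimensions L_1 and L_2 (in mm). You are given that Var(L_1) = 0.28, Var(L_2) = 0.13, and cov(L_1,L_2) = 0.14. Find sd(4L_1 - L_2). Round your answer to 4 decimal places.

Var(4L_1 - L_2) = (4)²·Var(L_1) + (-1)²·Var(L_2) + 2·(4)·(-1)·cov(L_1,L_2)
= 16·0.28 + 1·0.13 + -8·0.14 = 3.49
sd(4L_1 - L_2) = √3.49 ≈ 1.8682

1.8682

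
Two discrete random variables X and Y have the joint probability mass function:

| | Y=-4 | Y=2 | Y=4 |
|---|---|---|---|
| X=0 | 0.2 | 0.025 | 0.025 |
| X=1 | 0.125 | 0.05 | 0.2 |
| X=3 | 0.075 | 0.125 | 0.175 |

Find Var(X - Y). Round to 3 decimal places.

11.440

E[X] = 1.5,  E[Y] = 0.4,  E[XY] = 2.35
Var(X) = 3.75 − (1.5)² = 1.5;  Var(Y) = 13.6 − (0.4)² = 13.44
Cov(X,Y) = 2.35 − (1.5)(0.4) = 1.75
Var(X - Y) = (1)²·1.5 + (-1)²·13.44 + 2·(1)·(-1)·1.75 = 11.44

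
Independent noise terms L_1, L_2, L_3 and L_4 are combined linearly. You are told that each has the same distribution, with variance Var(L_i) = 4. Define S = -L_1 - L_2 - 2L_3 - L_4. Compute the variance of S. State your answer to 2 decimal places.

By independence, Var(S) = (-1)²Var(L_1) + (-1)²Var(L_2) + (-2)²Var(L_3) + (-1)²Var(L_4)
= (-1)²·4 + (-1)²·4 + (-2)²·4 + (-1)²·4 = 28

28.00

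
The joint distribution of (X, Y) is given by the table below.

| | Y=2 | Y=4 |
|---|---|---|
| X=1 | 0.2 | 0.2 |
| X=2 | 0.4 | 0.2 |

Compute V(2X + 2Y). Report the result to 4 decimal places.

E[X] = 1.6,  E[Y] = 2.8,  E[XY] = 4.4
V(X) = 2.8 − (1.6)² = 0.24;  V(Y) = 8.8 − (2.8)² = 0.96
Cov(X,Y) = 4.4 − (1.6)(2.8) = -0.08
V(2X + 2Y) = (2)²·0.24 + (2)²·0.96 + 2·(2)·(2)·-0.08 = 4.16

4.1600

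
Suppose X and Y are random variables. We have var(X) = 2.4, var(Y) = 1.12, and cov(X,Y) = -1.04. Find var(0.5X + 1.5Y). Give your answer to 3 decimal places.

var(0.5X + 1.5Y) = (0.5)²·var(X) + (1.5)²·var(Y) + 2·(0.5)·(1.5)·cov(X,Y)
= 0.25·2.4 + 2.25·1.12 + 1.5·-1.04 = 1.56

1.560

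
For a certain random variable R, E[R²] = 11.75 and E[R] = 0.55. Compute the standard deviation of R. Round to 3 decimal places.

3.383

Var(R) = 11.75 − (0.55)² = 11.4475
σ(R) = √11.4475 ≈ 3.383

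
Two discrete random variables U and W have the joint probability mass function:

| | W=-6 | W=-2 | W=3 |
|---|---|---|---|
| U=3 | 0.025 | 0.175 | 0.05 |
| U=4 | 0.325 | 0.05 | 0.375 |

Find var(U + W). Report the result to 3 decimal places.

15.949

E[U] = 3.75,  E[W] = -1.275,  E[UW] = -4.75
var(U) = 14.25 − (3.75)² = 0.1875;  var(W) = 17.325 − (-1.275)² = 15.699375
Cov(U,W) = -4.75 − (3.75)(-1.275) = 0.03125
var(U + W) = (1)²·0.1875 + (1)²·15.699375 + 2·(1)·(1)·0.03125 = 15.949375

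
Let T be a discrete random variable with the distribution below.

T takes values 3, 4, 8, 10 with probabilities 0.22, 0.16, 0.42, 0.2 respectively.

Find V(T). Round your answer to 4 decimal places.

E[T] = (3)(0.22) + (4)(0.16) + (8)(0.42) + (10)(0.2) = 6.66
E[T²] = (3)²(0.22) + (4)²(0.16) + (8)²(0.42) + (10)²(0.2) = 51.42
V(T) = E[T²] − (E[T])² = 51.42 − (6.66)² = 7.0644

7.0644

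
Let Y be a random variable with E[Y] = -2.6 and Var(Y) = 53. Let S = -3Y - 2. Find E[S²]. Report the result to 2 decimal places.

510.64

E[-3Y - 2] = -3·-2.6 − 2 = 5.8
Var(-3Y - 2) = (-3)²·53 = 477
E[S²] = Var(S) + (E[S])² = 477 + (5.8)² = 510.64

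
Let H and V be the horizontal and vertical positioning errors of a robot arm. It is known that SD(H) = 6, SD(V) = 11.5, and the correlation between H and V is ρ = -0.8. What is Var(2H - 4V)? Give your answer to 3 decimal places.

3143.200

Var(H) = (6)² = 36;  Var(V) = (11.5)² = 132.25
cov(H,V) = ρ·SD(H)·SD(V) = -0.8·6·11.5 = -55.2
Var(2H - 4V) = (2)²·Var(H) + (-4)²·Var(V) + 2·(2)·(-4)·cov(H,V)
= 4·36 + 16·132.25 + -16·-55.2 = 3143.2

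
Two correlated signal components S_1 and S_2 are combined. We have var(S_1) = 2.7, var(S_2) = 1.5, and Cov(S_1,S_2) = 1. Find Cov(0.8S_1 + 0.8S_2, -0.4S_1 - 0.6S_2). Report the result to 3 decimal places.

Cov(0.8S_1 + 0.8S_2, -0.4S_1 - 0.6S_2) = (0.8)(-0.4)var(S_1) + (0.8)(-0.6)var(S_2) + [(0.8)(-0.6) + (0.8)(-0.4)]Cov(S_1,S_2)
= -0.32·2.7 + -0.48·1.5 + -0.8·1 = -2.384

-2.384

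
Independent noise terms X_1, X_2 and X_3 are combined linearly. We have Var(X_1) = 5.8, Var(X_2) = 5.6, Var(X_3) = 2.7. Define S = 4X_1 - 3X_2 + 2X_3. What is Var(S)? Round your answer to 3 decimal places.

154.000

By independence, Var(S) = (4)²Var(X_1) + (-3)²Var(X_2) + (2)²Var(X_3)
= (4)²·5.8 + (-3)²·5.6 + (2)²·2.7 = 154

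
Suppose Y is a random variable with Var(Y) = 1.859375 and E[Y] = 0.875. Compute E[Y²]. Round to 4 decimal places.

2.6250

E[Y²] = Var(Y) + (E[Y])² = 1.859375 + (0.875)² = 2.625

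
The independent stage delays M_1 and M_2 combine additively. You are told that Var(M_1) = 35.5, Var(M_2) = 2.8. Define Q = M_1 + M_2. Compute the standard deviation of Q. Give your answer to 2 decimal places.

By independence, Var(Q) = (1)²Var(M_1) + (1)²Var(M_2)
= (1)²·35.5 + (1)²·2.8 = 38.3
SD(Q) = √38.3 ≈ 6.19

6.19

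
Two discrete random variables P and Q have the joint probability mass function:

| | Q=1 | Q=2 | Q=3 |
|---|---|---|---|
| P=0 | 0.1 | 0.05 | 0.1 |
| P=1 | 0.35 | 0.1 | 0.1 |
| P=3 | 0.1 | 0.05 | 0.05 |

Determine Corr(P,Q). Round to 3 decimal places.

-0.064

E[P] = 1.15,  E[Q] = 1.7
E[PQ] = 1.9
Cov(P,Q) = E[PQ] − E[P]E[Q] = 1.9 − (1.15)(1.7) = -0.055
var(P) = 1.0275,  var(Q) = 0.71
ρ = -0.055 / √(1.0275·0.71) ≈ -0.064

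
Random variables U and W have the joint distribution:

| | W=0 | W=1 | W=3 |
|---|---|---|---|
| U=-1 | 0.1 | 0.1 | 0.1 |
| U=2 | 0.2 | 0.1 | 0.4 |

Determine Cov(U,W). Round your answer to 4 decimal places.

0.3300

E[U] = 1.1,  E[W] = 1.7
E[UW] = 2.2
Cov(U,W) = E[UW] − E[U]E[W] = 2.2 − (1.1)(1.7) = 0.33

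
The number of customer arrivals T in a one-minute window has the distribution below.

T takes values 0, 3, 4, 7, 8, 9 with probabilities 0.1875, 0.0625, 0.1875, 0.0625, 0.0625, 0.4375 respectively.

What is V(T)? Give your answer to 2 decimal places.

E[T] = (0)(0.1875) + (3)(0.0625) + (4)(0.1875) + (7)(0.0625) + (8)(0.0625) + (9)(0.4375) = 5.8125
E[T²] = (0)²(0.1875) + (3)²(0.0625) + (4)²(0.1875) + (7)²(0.0625) + (8)²(0.0625) + (9)²(0.4375) = 46.0625
V(T) = E[T²] − (E[T])² = 46.0625 − (5.8125)² = 12.27734375

12.28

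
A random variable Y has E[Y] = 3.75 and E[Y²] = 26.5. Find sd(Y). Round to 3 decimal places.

var(Y) = 26.5 − (3.75)² = 12.4375
sd(Y) = √12.4375 ≈ 3.527

3.527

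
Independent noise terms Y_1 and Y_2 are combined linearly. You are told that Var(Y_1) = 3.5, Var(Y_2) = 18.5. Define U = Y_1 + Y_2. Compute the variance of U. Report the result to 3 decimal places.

22.000

By independence, Var(U) = (1)²Var(Y_1) + (1)²Var(Y_2)
= (1)²·3.5 + (1)²·18.5 = 22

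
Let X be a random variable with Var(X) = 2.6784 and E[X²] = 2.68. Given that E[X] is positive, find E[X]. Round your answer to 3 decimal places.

(E[X])² = E[X²] − Var(X) = 2.68 − 2.6784 = 0.0016
E[X] = √0.0016 = 0.04

0.040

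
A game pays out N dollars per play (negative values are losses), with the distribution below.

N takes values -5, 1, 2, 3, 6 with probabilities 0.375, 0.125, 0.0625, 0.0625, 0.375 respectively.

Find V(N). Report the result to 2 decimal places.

E[N] = (-5)(0.375) + (1)(0.125) + (2)(0.0625) + (3)(0.0625) + (6)(0.375) = 0.8125
E[N²] = (-5)²(0.375) + (1)²(0.125) + (2)²(0.0625) + (3)²(0.0625) + (6)²(0.375) = 23.8125
V(N) = E[N²] − (E[N])² = 23.8125 − (0.8125)² = 23.15234375

23.15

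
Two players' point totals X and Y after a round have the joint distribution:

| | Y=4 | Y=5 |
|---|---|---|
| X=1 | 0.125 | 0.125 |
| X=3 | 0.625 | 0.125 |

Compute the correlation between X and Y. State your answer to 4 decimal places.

E[X] = 2.5,  E[Y] = 4.25
E[XY] = 10.5
cov(X,Y) = E[XY] − E[X]E[Y] = 10.5 − (2.5)(4.25) = -0.125
V(X) = 0.75,  V(Y) = 0.1875
ρ = -0.125 / √(0.75·0.1875) ≈ -0.3333

-0.3333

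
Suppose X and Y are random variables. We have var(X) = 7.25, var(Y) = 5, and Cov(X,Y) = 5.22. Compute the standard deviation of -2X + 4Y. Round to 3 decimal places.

var(-2X + 4Y) = (-2)²·var(X) + (4)²·var(Y) + 2·(-2)·(4)·Cov(X,Y)
= 4·7.25 + 16·5 + -16·5.22 = 25.48
sd(-2X + 4Y) = √25.48 ≈ 5.048

5.048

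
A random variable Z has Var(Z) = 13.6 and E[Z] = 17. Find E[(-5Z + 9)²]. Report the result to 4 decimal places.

E[-5Z + 9] = -5·17 + 9 = -76
Var(-5Z + 9) = (-5)²·13.6 = 340
E[(-5Z + 9)²] = Var((-5Z + 9)) + (E[(-5Z + 9)])² = 340 + (-76)² = 6116

6116.0000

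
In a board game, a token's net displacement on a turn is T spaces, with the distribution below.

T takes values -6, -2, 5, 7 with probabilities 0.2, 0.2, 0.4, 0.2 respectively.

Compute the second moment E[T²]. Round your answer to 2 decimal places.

27.80

E[T²] = (-6)²(0.2) + (-2)²(0.2) + (5)²(0.4) + (7)²(0.2) = 27.8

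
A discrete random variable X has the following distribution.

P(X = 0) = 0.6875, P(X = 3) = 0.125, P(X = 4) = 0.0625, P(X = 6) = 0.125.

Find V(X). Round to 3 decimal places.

E[X] = (0)(0.6875) + (3)(0.125) + (4)(0.0625) + (6)(0.125) = 1.375
E[X²] = (0)²(0.6875) + (3)²(0.125) + (4)²(0.0625) + (6)²(0.125) = 6.625
V(X) = E[X²] − (E[X])² = 6.625 − (1.375)² = 4.734375

4.734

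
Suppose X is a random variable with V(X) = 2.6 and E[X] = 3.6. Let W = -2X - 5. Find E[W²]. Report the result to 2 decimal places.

E[-2X - 5] = -2·3.6 − 5 = -12.2
V(-2X - 5) = (-2)²·2.6 = 10.4
E[W²] = V(W) + (E[W])² = 10.4 + (-12.2)² = 159.24

159.24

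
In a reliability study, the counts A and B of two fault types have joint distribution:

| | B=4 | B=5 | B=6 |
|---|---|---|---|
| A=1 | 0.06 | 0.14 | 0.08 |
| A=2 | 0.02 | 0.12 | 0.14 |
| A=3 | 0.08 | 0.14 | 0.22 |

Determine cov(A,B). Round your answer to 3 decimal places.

0.075

E[A] = 2.16,  E[B] = 5.28
E[AB] = 11.48
cov(A,B) = E[AB] − E[A]E[B] = 11.48 − (2.16)(5.28) = 0.0752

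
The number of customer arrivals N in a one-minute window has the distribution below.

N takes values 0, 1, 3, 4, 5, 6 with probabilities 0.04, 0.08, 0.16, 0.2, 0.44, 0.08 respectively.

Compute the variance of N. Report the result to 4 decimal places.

2.2784

E[N] = (0)(0.04) + (1)(0.08) + (3)(0.16) + (4)(0.2) + (5)(0.44) + (6)(0.08) = 4.04
E[N²] = (0)²(0.04) + (1)²(0.08) + (3)²(0.16) + (4)²(0.2) + (5)²(0.44) + (6)²(0.08) = 18.6
V(N) = E[N²] − (E[N])² = 18.6 − (4.04)² = 2.2784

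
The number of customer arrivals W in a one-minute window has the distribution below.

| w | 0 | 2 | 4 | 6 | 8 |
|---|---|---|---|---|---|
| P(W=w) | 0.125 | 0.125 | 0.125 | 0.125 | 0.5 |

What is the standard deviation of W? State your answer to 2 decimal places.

E[W] = (0)(0.125) + (2)(0.125) + (4)(0.125) + (6)(0.125) + (8)(0.5) = 5.5
E[W²] = (0)²(0.125) + (2)²(0.125) + (4)²(0.125) + (6)²(0.125) + (8)²(0.5) = 39
V(W) = E[W²] − (E[W])² = 39 − (5.5)² = 8.75
SD(W) = √8.75 ≈ 2.96

2.96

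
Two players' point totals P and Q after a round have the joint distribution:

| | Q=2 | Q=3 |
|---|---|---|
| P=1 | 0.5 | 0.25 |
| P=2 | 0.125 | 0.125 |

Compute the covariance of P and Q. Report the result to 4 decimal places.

0.0313

E[P] = 1.25,  E[Q] = 2.375
E[PQ] = 3
Cov(P,Q) = E[PQ] − E[P]E[Q] = 3 − (1.25)(2.375) = 0.03125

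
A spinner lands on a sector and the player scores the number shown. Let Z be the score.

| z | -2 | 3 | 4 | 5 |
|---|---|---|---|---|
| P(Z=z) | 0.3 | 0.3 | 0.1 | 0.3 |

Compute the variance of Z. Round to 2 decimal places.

E[Z] = (-2)(0.3) + (3)(0.3) + (4)(0.1) + (5)(0.3) = 2.2
E[Z²] = (-2)²(0.3) + (3)²(0.3) + (4)²(0.1) + (5)²(0.3) = 13
V(Z) = E[Z²] − (E[Z])² = 13 − (2.2)² = 8.16

8.16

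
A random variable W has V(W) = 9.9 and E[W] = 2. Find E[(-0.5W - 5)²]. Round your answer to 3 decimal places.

38.475

E[-0.5W - 5] = -0.5·2 − 5 = -6
V(-0.5W - 5) = (-0.5)²·9.9 = 2.475
E[(-0.5W - 5)²] = V((-0.5W - 5)) + (E[(-0.5W - 5)])² = 2.475 + (-6)² = 38.475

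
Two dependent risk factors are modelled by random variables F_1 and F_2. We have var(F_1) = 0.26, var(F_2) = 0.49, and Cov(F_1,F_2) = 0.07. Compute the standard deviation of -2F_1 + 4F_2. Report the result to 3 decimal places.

var(-2F_1 + 4F_2) = (-2)²·var(F_1) + (4)²·var(F_2) + 2·(-2)·(4)·Cov(F_1,F_2)
= 4·0.26 + 16·0.49 + -16·0.07 = 7.76
SD(-2F_1 + 4F_2) = √7.76 ≈ 2.786

2.786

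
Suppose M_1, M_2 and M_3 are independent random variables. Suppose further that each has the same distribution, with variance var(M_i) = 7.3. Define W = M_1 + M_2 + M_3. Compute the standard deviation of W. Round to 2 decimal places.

4.68

By independence, var(W) = (1)²var(M_1) + (1)²var(M_2) + (1)²var(M_3)
= (1)²·7.3 + (1)²·7.3 + (1)²·7.3 = 21.9
σ(W) = √21.9 ≈ 4.68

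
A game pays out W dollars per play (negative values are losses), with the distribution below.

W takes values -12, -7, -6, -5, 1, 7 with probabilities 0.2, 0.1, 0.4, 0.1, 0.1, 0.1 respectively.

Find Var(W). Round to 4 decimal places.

28.5600

E[W] = (-12)(0.2) + (-7)(0.1) + (-6)(0.4) + (-5)(0.1) + (1)(0.1) + (7)(0.1) = -5.2
E[W²] = (-12)²(0.2) + (-7)²(0.1) + (-6)²(0.4) + (-5)²(0.1) + (1)²(0.1) + (7)²(0.1) = 55.6
Var(W) = E[W²] − (E[W])² = 55.6 − (-5.2)² = 28.56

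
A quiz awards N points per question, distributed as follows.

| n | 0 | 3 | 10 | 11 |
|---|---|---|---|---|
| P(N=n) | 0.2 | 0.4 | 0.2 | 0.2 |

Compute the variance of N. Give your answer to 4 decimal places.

E[N] = (0)(0.2) + (3)(0.4) + (10)(0.2) + (11)(0.2) = 5.4
E[N²] = (0)²(0.2) + (3)²(0.4) + (10)²(0.2) + (11)²(0.2) = 47.8
var(N) = E[N²] − (E[N])² = 47.8 − (5.4)² = 18.64

18.6400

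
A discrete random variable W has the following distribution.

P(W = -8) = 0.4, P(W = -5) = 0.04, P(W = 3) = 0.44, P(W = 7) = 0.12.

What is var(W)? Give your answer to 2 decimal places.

E[W] = (-8)(0.4) + (-5)(0.04) + (3)(0.44) + (7)(0.12) = -1.24
E[W²] = (-8)²(0.4) + (-5)²(0.04) + (3)²(0.44) + (7)²(0.12) = 36.44
var(W) = E[W²] − (E[W])² = 36.44 − (-1.24)² = 34.9024

34.90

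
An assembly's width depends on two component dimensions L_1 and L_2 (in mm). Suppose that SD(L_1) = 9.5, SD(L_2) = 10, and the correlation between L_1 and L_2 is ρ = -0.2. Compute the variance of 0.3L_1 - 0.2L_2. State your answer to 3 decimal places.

var(L_1) = (9.5)² = 90.25;  var(L_2) = (10)² = 100
Cov(L_1,L_2) = ρ·SD(L_1)·SD(L_2) = -0.2·9.5·10 = -19
var(0.3L_1 - 0.2L_2) = (0.3)²·var(L_1) + (-0.2)²·var(L_2) + 2·(0.3)·(-0.2)·Cov(L_1,L_2)
= 0.09·90.25 + 0.04·100 + -0.12·-19 = 14.4025

14.403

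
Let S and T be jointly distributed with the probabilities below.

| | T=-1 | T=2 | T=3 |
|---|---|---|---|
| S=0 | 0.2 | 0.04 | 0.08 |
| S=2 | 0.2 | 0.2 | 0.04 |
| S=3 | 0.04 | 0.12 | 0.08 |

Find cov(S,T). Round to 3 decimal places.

E[S] = 1.6,  E[T] = 0.88
E[ST] = 1.96
cov(S,T) = E[ST] − E[S]E[T] = 1.96 − (1.6)(0.88) = 0.552

0.552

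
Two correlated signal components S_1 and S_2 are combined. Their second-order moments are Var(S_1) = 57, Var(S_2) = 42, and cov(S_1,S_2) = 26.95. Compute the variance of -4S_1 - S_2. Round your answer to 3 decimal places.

Var(-4S_1 - S_2) = (-4)²·Var(S_1) + (-1)²·Var(S_2) + 2·(-4)·(-1)·cov(S_1,S_2)
= 16·57 + 1·42 + 8·26.95 = 1169.6

1169.600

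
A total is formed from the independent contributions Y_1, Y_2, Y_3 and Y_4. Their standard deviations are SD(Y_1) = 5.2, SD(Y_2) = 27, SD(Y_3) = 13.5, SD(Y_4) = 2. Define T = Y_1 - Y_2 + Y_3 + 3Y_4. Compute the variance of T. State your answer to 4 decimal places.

974.2900

var(Y_1) = 27.04, var(Y_2) = 729, var(Y_3) = 182.25, var(Y_4) = 4
By independence, var(T) = (1)²var(Y_1) + (-1)²var(Y_2) + (1)²var(Y_3) + (3)²var(Y_4)
= (1)²·27.04 + (-1)²·729 + (1)²·182.25 + (3)²·4 = 974.29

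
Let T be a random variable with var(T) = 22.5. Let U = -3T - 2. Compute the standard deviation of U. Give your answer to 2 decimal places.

14.23

var(-3T - 2) = (-3)²·22.5 = 202.5
sd(U) = √202.5 ≈ 14.23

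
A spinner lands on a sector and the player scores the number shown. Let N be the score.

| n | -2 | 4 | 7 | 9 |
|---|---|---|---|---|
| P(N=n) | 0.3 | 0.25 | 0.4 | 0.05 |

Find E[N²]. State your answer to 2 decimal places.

E[N²] = (-2)²(0.3) + (4)²(0.25) + (7)²(0.4) + (9)²(0.05) = 28.85

28.85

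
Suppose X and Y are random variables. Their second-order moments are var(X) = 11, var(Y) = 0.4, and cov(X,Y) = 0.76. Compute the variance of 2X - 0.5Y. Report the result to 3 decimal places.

var(2X - 0.5Y) = (2)²·var(X) + (-0.5)²·var(Y) + 2·(2)·(-0.5)·cov(X,Y)
= 4·11 + 0.25·0.4 + -2·0.76 = 42.58

42.580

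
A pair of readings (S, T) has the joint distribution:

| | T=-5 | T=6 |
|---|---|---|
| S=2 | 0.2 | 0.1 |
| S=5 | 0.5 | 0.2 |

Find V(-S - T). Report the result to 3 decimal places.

E[S] = 4.1,  E[T] = -1.7,  E[ST] = -7.3
V(S) = 18.7 − (4.1)² = 1.89;  V(T) = 28.3 − (-1.7)² = 25.41
Cov(S,T) = -7.3 − (4.1)(-1.7) = -0.33
V(-S - T) = (-1)²·1.89 + (-1)²·25.41 + 2·(-1)·(-1)·-0.33 = 26.64

26.640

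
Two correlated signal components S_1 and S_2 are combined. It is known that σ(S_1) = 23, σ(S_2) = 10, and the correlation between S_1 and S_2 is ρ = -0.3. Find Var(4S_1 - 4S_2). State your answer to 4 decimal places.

Var(S_1) = (23)² = 529;  Var(S_2) = (10)² = 100
Cov(S_1,S_2) = ρ·σ(S_1)·σ(S_2) = -0.3·23·10 = -69
Var(4S_1 - 4S_2) = (4)²·Var(S_1) + (-4)²·Var(S_2) + 2·(4)·(-4)·Cov(S_1,S_2)
= 16·529 + 16·100 + -32·-69 = 12272

12272.0000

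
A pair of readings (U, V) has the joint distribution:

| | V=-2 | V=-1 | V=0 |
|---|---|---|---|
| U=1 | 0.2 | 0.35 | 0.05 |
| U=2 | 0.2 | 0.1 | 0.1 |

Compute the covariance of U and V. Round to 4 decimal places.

E[U] = 1.4,  E[V] = -1.25
E[UV] = -1.75
Cov(U,V) = E[UV] − E[U]E[V] = -1.75 − (1.4)(-1.25) = 0

0.0000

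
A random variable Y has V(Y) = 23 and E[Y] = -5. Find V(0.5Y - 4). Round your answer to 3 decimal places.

5.750

V(0.5Y - 4) = (0.5)²·V(Y) = 0.25·23 = 5.75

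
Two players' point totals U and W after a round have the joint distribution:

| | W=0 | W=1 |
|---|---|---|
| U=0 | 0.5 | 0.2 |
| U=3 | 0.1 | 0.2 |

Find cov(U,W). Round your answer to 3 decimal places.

0.240

E[U] = 0.9,  E[W] = 0.4
E[UW] = 0.6
cov(U,W) = E[UW] − E[U]E[W] = 0.6 − (0.9)(0.4) = 0.24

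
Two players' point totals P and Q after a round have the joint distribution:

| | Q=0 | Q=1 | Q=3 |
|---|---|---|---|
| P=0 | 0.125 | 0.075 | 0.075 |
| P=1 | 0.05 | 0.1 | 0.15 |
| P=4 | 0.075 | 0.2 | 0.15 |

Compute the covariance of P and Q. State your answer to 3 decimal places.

0.150

E[P] = 2,  E[Q] = 1.5
E[PQ] = 3.15
Cov(P,Q) = E[PQ] − E[P]E[Q] = 3.15 − (2)(1.5) = 0.15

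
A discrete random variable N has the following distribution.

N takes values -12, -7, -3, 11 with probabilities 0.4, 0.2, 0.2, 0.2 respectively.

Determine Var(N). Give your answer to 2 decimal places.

E[N] = (-12)(0.4) + (-7)(0.2) + (-3)(0.2) + (11)(0.2) = -4.6
E[N²] = (-12)²(0.4) + (-7)²(0.2) + (-3)²(0.2) + (11)²(0.2) = 93.4
Var(N) = E[N²] − (E[N])² = 93.4 − (-4.6)² = 72.24

72.24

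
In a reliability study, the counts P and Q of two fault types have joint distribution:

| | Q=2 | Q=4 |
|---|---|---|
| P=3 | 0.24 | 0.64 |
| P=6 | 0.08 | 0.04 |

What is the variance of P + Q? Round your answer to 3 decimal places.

E[P] = 3.36,  E[Q] = 3.36,  E[PQ] = 11.04
V(P) = 12.24 − (3.36)² = 0.9504;  V(Q) = 12.16 − (3.36)² = 0.8704
Cov(P,Q) = 11.04 − (3.36)(3.36) = -0.2496
V(P + Q) = (1)²·0.9504 + (1)²·0.8704 + 2·(1)·(1)·-0.2496 = 1.3216

1.322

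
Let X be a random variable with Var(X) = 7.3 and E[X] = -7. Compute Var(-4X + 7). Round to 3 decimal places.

116.800

Var(-4X + 7) = (-4)²·Var(X) = 16·7.3 = 116.8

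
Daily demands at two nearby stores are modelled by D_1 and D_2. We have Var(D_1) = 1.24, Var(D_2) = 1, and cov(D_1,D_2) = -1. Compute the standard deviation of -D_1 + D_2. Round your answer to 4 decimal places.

2.0591

Var(-D_1 + D_2) = (-1)²·Var(D_1) + (1)²·Var(D_2) + 2·(-1)·(1)·cov(D_1,D_2)
= 1·1.24 + 1·1 + -2·-1 = 4.24
SD(-D_1 + D_2) = √4.24 ≈ 2.0591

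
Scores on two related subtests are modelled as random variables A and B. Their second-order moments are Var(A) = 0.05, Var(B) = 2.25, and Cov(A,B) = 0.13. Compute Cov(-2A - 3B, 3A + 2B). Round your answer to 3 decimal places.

-15.490

Cov(-2A - 3B, 3A + 2B) = (-2)(3)Var(A) + (-3)(2)Var(B) + [(-2)(2) + (-3)(3)]Cov(A,B)
= -6·0.05 + -6·2.25 + -13·0.13 = -15.49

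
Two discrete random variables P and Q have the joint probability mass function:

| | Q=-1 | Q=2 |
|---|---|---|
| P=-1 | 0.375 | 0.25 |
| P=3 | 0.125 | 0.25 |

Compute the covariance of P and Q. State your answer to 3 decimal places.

E[P] = 0.5,  E[Q] = 0.5
E[PQ] = 1
cov(P,Q) = E[PQ] − E[P]E[Q] = 1 − (0.5)(0.5) = 0.75

0.750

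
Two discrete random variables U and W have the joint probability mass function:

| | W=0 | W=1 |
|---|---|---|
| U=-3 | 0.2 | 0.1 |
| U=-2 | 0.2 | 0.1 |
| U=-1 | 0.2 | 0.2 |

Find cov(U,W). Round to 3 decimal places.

E[U] = -1.9,  E[W] = 0.4
E[UW] = -0.7
cov(U,W) = E[UW] − E[U]E[W] = -0.7 − (-1.9)(0.4) = 0.06

0.060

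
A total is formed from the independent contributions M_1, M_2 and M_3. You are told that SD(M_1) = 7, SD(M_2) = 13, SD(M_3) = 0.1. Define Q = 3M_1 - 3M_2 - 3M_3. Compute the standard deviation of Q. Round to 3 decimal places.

Var(M_1) = 49, Var(M_2) = 169, Var(M_3) = 0.01
By independence, Var(Q) = (3)²Var(M_1) + (-3)²Var(M_2) + (-3)²Var(M_3)
= (3)²·49 + (-3)²·169 + (-3)²·0.01 = 1962.09
SD(Q) = √1962.09 ≈ 44.295

44.295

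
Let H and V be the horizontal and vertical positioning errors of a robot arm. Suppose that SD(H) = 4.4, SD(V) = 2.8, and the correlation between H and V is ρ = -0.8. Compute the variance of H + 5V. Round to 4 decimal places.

116.8000

Var(H) = (4.4)² = 19.36;  Var(V) = (2.8)² = 7.84
cov(H,V) = ρ·SD(H)·SD(V) = -0.8·4.4·2.8 = -9.856
Var(H + 5V) = (1)²·Var(H) + (5)²·Var(V) + 2·(1)·(5)·cov(H,V)
= 1·19.36 + 25·7.84 + 10·-9.856 = 116.8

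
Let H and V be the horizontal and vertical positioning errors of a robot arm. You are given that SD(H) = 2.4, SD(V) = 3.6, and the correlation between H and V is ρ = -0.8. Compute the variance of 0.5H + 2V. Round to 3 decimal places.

Var(H) = (2.4)² = 5.76;  Var(V) = (3.6)² = 12.96
Cov(H,V) = ρ·SD(H)·SD(V) = -0.8·2.4·3.6 = -6.912
Var(0.5H + 2V) = (0.5)²·Var(H) + (2)²·Var(V) + 2·(0.5)·(2)·Cov(H,V)
= 0.25·5.76 + 4·12.96 + 2·-6.912 = 39.456

39.456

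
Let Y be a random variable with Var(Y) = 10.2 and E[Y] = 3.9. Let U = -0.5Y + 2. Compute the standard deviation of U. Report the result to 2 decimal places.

1.60

Var(-0.5Y + 2) = (-0.5)²·10.2 = 2.55
sd(U) = √2.55 ≈ 1.60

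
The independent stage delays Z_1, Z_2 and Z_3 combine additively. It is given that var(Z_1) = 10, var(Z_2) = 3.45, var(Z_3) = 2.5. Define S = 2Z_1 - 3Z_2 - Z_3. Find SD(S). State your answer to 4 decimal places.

8.5761

By independence, var(S) = (2)²var(Z_1) + (-3)²var(Z_2) + (-1)²var(Z_3)
= (2)²·10 + (-3)²·3.45 + (-1)²·2.5 = 73.55
SD(S) = √73.55 ≈ 8.5761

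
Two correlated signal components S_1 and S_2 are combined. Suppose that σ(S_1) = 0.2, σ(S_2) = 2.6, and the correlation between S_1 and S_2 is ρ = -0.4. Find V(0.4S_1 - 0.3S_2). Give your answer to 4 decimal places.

V(S_1) = (0.2)² = 0.04;  V(S_2) = (2.6)² = 6.76
Cov(S_1,S_2) = ρ·σ(S_1)·σ(S_2) = -0.4·0.2·2.6 = -0.208
V(0.4S_1 - 0.3S_2) = (0.4)²·V(S_1) + (-0.3)²·V(S_2) + 2·(0.4)·(-0.3)·Cov(S_1,S_2)
= 0.16·0.04 + 0.09·6.76 + -0.24·-0.208 = 0.66472

0.6647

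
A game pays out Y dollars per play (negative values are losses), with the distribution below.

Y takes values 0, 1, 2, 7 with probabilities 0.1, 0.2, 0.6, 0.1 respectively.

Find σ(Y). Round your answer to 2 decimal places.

1.76

E[Y] = (0)(0.1) + (1)(0.2) + (2)(0.6) + (7)(0.1) = 2.1
E[Y²] = (0)²(0.1) + (1)²(0.2) + (2)²(0.6) + (7)²(0.1) = 7.5
var(Y) = E[Y²] − (E[Y])² = 7.5 − (2.1)² = 3.09
σ(Y) = √3.09 ≈ 1.76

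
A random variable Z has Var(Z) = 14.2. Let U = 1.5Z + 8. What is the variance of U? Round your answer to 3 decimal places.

Var(1.5Z + 8) = (1.5)²·Var(Z) = 2.25·14.2 = 31.95

31.950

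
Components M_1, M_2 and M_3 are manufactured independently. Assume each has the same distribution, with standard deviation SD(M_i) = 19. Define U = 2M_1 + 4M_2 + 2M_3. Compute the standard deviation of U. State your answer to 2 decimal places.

93.08

V(M_i) = (19)² = 361
By independence, V(U) = (2)²V(M_1) + (4)²V(M_2) + (2)²V(M_3)
= (2)²·361 + (4)²·361 + (2)²·361 = 8664
SD(U) = √8664 ≈ 93.08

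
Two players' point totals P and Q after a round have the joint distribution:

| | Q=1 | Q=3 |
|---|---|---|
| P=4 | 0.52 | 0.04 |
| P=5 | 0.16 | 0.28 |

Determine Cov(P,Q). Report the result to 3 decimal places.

E[P] = 4.44,  E[Q] = 1.64
E[PQ] = 7.56
Cov(P,Q) = E[PQ] − E[P]E[Q] = 7.56 − (4.44)(1.64) = 0.2784

0.278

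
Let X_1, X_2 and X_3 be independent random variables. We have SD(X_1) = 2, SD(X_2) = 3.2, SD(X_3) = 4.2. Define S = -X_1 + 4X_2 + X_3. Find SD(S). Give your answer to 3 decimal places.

13.619

Var(X_1) = 4, Var(X_2) = 10.24, Var(X_3) = 17.64
By independence, Var(S) = (-1)²Var(X_1) + (4)²Var(X_2) + (1)²Var(X_3)
= (-1)²·4 + (4)²·10.24 + (1)²·17.64 = 185.48
SD(S) = √185.48 ≈ 13.619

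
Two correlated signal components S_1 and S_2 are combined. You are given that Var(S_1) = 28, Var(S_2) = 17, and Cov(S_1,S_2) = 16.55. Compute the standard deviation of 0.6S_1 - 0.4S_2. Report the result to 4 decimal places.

2.2036

Var(0.6S_1 - 0.4S_2) = (0.6)²·Var(S_1) + (-0.4)²·Var(S_2) + 2·(0.6)·(-0.4)·Cov(S_1,S_2)
= 0.36·28 + 0.16·17 + -0.48·16.55 = 4.856
sd(0.6S_1 - 0.4S_2) = √4.856 ≈ 2.2036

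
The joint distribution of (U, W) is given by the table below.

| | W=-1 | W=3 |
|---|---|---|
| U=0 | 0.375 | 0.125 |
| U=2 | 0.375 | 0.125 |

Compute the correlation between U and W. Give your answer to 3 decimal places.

0.000

E[U] = 1,  E[W] = 0
E[UW] = 0
cov(U,W) = E[UW] − E[U]E[W] = 0 − (1)(0) = 0
V(U) = 1,  V(W) = 3
ρ = 0 / √(1·3) ≈ 0.000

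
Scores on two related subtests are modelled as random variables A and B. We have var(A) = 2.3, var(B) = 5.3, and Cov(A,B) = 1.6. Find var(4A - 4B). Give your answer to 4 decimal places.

var(4A - 4B) = (4)²·var(A) + (-4)²·var(B) + 2·(4)·(-4)·Cov(A,B)
= 16·2.3 + 16·5.3 + -32·1.6 = 70.4

70.4000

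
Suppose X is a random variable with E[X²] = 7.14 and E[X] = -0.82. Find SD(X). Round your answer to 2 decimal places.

Var(X) = 7.14 − (-0.82)² = 6.4676
SD(X) = √6.4676 ≈ 2.54

2.54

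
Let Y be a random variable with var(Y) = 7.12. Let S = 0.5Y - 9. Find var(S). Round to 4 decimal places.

1.7800

var(0.5Y - 9) = (0.5)²·var(Y) = 0.25·7.12 = 1.78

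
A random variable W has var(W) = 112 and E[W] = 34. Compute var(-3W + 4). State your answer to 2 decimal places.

var(-3W + 4) = (-3)²·var(W) = 9·112 = 1008

1008.00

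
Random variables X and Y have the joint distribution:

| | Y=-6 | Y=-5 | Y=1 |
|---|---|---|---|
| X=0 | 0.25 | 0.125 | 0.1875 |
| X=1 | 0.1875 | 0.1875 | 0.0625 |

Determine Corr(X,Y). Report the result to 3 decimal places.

E[X] = 0.4375,  E[Y] = -3.9375
E[XY] = -2
Cov(X,Y) = E[XY] − E[X]E[Y] = -2 − (0.4375)(-3.9375) = -0.27734375
V(X) = 0.24609375,  V(Y) = 8.30859375
ρ = -0.27734375 / √(0.24609375·8.30859375) ≈ -0.194

-0.194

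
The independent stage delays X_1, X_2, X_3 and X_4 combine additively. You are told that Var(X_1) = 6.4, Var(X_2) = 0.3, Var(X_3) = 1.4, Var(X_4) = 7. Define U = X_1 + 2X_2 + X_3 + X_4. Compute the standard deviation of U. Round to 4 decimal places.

By independence, Var(U) = (1)²Var(X_1) + (2)²Var(X_2) + (1)²Var(X_3) + (1)²Var(X_4)
= (1)²·6.4 + (2)²·0.3 + (1)²·1.4 + (1)²·7 = 16
σ(U) = √16 ≈ 4.0000

4.0000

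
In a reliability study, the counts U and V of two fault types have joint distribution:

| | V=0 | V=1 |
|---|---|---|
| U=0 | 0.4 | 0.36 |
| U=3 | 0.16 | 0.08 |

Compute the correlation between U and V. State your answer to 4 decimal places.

E[U] = 0.72,  E[V] = 0.44
E[UV] = 0.24
cov(U,V) = E[UV] − E[U]E[V] = 0.24 − (0.72)(0.44) = -0.0768
Var(U) = 1.6416,  Var(V) = 0.2464
ρ = -0.0768 / √(1.6416·0.2464) ≈ -0.1208

-0.1208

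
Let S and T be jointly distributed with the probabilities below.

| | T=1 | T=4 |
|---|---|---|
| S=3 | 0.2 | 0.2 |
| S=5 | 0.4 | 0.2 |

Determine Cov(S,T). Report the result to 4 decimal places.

-0.2400

E[S] = 4.2,  E[T] = 2.2
E[ST] = 9
Cov(S,T) = E[ST] − E[S]E[T] = 9 − (4.2)(2.2) = -0.24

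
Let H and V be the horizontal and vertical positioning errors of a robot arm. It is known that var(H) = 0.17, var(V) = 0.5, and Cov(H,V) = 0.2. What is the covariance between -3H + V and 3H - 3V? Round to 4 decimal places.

Cov(-3H + V, 3H - 3V) = (-3)(3)var(H) + (1)(-3)var(V) + [(-3)(-3) + (1)(3)]Cov(H,V)
= -9·0.17 + -3·0.5 + 12·0.2 = -0.63

-0.6300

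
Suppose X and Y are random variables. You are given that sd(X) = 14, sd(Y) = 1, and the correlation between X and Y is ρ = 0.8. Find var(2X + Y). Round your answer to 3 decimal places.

var(X) = (14)² = 196;  var(Y) = (1)² = 1
Cov(X,Y) = ρ·sd(X)·sd(Y) = 0.8·14·1 = 11.2
var(2X + Y) = (2)²·var(X) + (1)²·var(Y) + 2·(2)·(1)·Cov(X,Y)
= 4·196 + 1·1 + 4·11.2 = 829.8

829.800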